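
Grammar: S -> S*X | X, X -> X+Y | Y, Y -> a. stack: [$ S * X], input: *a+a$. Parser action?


handle 'S*X' on top; lookahead ∈ FOLLOW(S) = {*, $}
Action: reduce (S -> S*X)


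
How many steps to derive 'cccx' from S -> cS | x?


Derivation: S => cS => ccS => cccS => cccx
Steps: 4


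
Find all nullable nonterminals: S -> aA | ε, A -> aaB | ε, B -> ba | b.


A nonterminal is nullable iff some alternative derives ε (directly, or every symbol in it is nullable)
Nullable: {A, S}


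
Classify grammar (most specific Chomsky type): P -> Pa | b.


Left-linear: every RHS is a terminal or one nonterminal followed by a terminal
Classification: Type 3 (Regular)


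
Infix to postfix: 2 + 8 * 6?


* has higher precedence, evaluate 8*6 first
Postfix: 2 8 6 * +


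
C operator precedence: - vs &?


'-' is additive (level 9); '&' is bitwise AND (level 5)
Higher level binds tighter
'-' has higher precedence than '&'


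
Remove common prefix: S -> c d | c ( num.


Common prefix: 'c'
Factored: S -> c S', S' -> d | ( num


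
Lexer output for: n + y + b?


Scan left to right, longest-match per lexeme
Tokens: ID(n), OP(+), ID(y), OP(+), ID(b)


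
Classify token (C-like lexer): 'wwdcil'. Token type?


Pattern: letter/underscore followed by alphanumerics, not a keyword
Type: IDENTIFIER


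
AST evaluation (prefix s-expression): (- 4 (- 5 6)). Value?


Evaluate inner: (- 5 6) = -1
Evaluate root: (- 4 -1) = 5
Result: 5


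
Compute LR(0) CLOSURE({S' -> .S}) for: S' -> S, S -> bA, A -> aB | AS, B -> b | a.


Start: S' -> .S
For each item with dot before a nonterminal B, add B -> .γ for every B-production
Closure: [S' -> .S, S -> .bA]


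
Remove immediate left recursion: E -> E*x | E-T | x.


Left-recursive alternatives: E*x, E-T; non-recursive: x
Introduce E': E -> xE', E' -> *xE' | -TE' | ε


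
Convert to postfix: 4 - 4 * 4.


* has higher precedence, evaluate 4*4 first
Postfix: 4 4 4 * -


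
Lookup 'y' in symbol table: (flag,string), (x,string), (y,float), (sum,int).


Lookup 'y' → type float


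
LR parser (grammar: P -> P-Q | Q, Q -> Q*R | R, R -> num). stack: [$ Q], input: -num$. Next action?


lookahead ∉ {*} so Q won't extend; reduce P -> Q
Action: reduce (P -> Q)


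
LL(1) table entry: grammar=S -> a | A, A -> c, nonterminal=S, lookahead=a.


For [S, a]: 'a' ∈ FIRST(a)
Entry: S -> a


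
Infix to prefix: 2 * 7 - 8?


left-to-right (same/higher precedence on left): tree is (- (* 2 7) 8)
Prefix: - * 2 7 8


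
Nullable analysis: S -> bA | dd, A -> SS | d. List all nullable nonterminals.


A nonterminal is nullable iff some alternative derives ε (directly, or every symbol in it is nullable)
Nullable: {}


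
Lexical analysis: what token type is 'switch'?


Pattern: reserved word
Type: KEYWORD


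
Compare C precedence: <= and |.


'<=' is relational (level 7); '|' is bitwise OR (level 3)
Higher level binds tighter
'<=' has higher precedence than '|'


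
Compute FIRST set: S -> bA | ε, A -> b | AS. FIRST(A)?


Per alternative of A: FIRST(b) = {b}; FIRST(AS) = {b}
FIRST(A) = {b}


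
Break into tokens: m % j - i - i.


Scan left to right, longest-match per lexeme
Tokens: ID(m), OP(%), ID(j), OP(-), ID(i), OP(-), ID(i)


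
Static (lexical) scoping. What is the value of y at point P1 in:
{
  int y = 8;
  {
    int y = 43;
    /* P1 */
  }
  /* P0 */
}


y declared in the same block as P1
y = 43


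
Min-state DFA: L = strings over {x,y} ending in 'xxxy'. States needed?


Track the longest suffix of input matching a prefix of 'xxxy': 5 classes (prefixes of length 0..4)
Minimal DFA: 5 states


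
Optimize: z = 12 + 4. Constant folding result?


12 + 4 = 16 at compile time
Optimized: z = 16


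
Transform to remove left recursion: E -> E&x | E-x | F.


Left-recursive alternatives: E&x, E-x; non-recursive: F
Introduce E': E -> FE', E' -> &xE' | -xE' | ε


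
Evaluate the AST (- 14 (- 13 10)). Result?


Evaluate inner: (- 13 10) = 3
Evaluate root: (- 14 3) = 11
Result: 11


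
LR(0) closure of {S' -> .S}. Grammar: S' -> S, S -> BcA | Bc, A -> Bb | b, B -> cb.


Start: S' -> .S
For each item with dot before a nonterminal B, add B -> .γ for every B-production
Closure: [S' -> .S, S -> .BcA, S -> .Bc, B -> .cb]


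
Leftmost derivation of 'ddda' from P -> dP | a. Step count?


Derivation: P => dP => ddP => dddP => ddda
Steps: 4


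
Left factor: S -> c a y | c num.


Common prefix: 'c'
Factored: S -> c S', S' -> a y | num


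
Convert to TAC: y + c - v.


Break into single-operator statements:
t1 = y + c
t2 = t1 - v


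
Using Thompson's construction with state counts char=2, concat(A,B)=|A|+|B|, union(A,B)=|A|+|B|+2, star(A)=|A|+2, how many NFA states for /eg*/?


Syntax tree has 2 char leaf(s), 0 union(s), 1 star(s)
chars contribute 2×2 = 4; each union adds +2; each star adds +2
Total: 4 + 0 + 2 = 6 states


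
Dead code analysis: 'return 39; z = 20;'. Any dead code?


statement follows a return and is unreachable
Dead: 'z = 20'


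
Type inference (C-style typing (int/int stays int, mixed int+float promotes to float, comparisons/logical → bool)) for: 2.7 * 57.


Operand types: float * int
Rule: mixed int/float promotes to float; int/int stays int
Result type: float


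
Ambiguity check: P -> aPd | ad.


balanced a^n…d^n: each string has a unique parse
Unambiguous


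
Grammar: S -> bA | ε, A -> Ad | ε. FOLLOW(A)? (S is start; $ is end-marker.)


$ ∈ FOLLOW(S). For each A -> αBβ: add FIRST(β)\{ε} to FOLLOW(B); if β nullable, add FOLLOW(A).
FOLLOW(A) = {$, d}


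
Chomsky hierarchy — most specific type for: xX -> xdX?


LHS has context (more than one symbol) and |LHS| ≤ |RHS|
Classification: Type 1 (Context-Sensitive)


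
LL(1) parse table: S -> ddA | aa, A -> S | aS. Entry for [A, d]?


For [A, d]: 'd' ∈ FIRST(S)
Entry: A -> S


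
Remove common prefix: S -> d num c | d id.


Common prefix: 'd'
Factored: S -> d S', S' -> num c | id


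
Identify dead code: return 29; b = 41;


statement follows a return and is unreachable
Dead: 'b = 41'


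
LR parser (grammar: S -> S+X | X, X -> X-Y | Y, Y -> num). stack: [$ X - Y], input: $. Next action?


handle 'X-Y' on top
Action: reduce (X -> X-Y)


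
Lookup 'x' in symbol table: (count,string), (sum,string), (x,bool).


Lookup 'x' → type bool


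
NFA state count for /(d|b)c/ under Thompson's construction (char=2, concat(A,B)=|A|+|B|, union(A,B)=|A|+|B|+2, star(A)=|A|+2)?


Syntax tree has 3 char leaf(s), 1 union(s), 0 star(s)
chars contribute 3×2 = 6; each union adds +2; each star adds +2
Total: 6 + 2 + 0 = 8 states


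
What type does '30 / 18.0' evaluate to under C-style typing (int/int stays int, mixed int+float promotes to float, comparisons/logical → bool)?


Operand types: int / float
Rule: mixed int/float promotes to float; int/int stays int
Result type: float


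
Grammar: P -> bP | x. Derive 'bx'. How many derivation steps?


Derivation: P => bP => bx
Steps: 2


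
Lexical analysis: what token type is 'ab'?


Pattern: letter/underscore followed by alphanumerics, not a keyword
Type: IDENTIFIER


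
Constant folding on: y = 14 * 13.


14 * 13 = 182 at compile time
Optimized: y = 182


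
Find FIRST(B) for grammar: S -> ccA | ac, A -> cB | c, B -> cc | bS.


Per alternative of B: FIRST(cc) = {c}; FIRST(bS) = {b}
FIRST(B) = {b, c}


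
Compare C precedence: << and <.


'<<' is shift (level 8); '<' is relational (level 7)
Higher level binds tighter
'<<' has higher precedence than '<'


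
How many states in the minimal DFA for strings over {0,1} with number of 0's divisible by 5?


Track (count of 0) mod 5: states 0..4, accept at 0
Minimal DFA: 5 states


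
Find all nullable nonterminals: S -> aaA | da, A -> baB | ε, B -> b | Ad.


A nonterminal is nullable iff some alternative derives ε (directly, or every symbol in it is nullable)
Nullable: {A}


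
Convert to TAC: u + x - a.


Break into single-operator statements:
t1 = u + x
t2 = t1 - a


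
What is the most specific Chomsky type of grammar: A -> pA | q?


Right-linear: every RHS is a terminal or a terminal followed by one nonterminal
Classification: Type 3 (Regular)


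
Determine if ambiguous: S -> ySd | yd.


balanced y^n…d^n: each string has a unique parse
Unambiguous


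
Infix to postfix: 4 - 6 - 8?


Left to right (same or higher precedence on left)
Postfix: 4 6 - 8 -


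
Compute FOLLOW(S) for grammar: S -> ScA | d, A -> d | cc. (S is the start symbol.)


$ ∈ FOLLOW(S). For each A -> αBβ: add FIRST(β)\{ε} to FOLLOW(B); if β nullable, add FOLLOW(A).
FOLLOW(S) = {$, c}


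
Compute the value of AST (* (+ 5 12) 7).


Evaluate inner: (+ 5 12) = 17
Evaluate root: (* 17 7) = 119
Result: 119


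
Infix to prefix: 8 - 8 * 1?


'*' binds tighter: tree is (- 8 (* 8 1))
Prefix: - 8 * 8 1


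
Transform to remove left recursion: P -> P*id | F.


Left-recursive alternatives: P*id; non-recursive: F
Introduce P': P -> FP', P' -> *idP' | ε


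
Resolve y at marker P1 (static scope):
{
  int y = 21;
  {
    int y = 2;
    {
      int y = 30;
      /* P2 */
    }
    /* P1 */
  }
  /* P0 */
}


y declared in the same block as P1
y = 2


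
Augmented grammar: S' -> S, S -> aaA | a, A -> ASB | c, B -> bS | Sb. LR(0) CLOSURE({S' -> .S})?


Start: S' -> .S
For each item with dot before a nonterminal B, add B -> .γ for every B-production
Closure: [S' -> .S, S -> .aaA, S -> .a]


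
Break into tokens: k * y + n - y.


Scan left to right, longest-match per lexeme
Tokens: ID(k), OP(*), ID(y), OP(+), ID(n), OP(-), ID(y)


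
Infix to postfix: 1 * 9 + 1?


Left to right (same or higher precedence on left)
Postfix: 1 9 * 1 +


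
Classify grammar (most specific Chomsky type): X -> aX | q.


Right-linear: every RHS is a terminal or a terminal followed by one nonterminal
Classification: Type 3 (Regular)


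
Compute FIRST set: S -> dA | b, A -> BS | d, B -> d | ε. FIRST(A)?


Per alternative of A: FIRST(BS) = {b, d}; FIRST(d) = {d}
FIRST(A) = {b, d}


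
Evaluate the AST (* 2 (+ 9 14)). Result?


Evaluate inner: (+ 9 14) = 23
Evaluate root: (* 2 23) = 46
Result: 46


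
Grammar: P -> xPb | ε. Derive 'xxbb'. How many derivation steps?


Derivation: P => xPb => xxPbb => xxbb
Steps: 3


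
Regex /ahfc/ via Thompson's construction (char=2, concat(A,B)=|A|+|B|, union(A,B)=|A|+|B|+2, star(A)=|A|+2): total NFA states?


Syntax tree has 4 char leaf(s), 0 union(s), 0 star(s)
chars contribute 4×2 = 8; each union adds +2; each star adds +2
Total: 8 + 0 + 0 = 8 states


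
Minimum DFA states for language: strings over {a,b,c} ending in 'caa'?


Track the longest suffix of input matching a prefix of 'caa': 4 classes (prefixes of length 0..3)
Minimal DFA: 4 states


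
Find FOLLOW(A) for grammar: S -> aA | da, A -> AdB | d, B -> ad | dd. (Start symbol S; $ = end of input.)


$ ∈ FOLLOW(S). For each A -> αBβ: add FIRST(β)\{ε} to FOLLOW(B); if β nullable, add FOLLOW(A).
FOLLOW(A) = {$, d}


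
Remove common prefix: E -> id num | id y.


Common prefix: 'id'
Factored: E -> id E', E' -> num | y


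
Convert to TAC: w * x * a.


Break into single-operator statements:
t1 = w * x
t2 = t1 * a


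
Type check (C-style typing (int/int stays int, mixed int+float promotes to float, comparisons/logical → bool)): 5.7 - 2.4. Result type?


Operand types: float - float
Rule: mixed int/float promotes to float; int/int stays int
Result type: float


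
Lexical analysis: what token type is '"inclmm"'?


Pattern: double-quoted sequence
Type: STRING_LITERAL


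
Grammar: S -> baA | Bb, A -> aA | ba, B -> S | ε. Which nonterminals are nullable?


A nonterminal is nullable iff some alternative derives ε (directly, or every symbol in it is nullable)
Nullable: {B}


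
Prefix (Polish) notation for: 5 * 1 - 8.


left-to-right (same/higher precedence on left): tree is (- (* 5 1) 8)
Prefix: - * 5 1 8


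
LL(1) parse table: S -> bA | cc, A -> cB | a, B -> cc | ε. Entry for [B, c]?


For [B, c]: 'c' ∈ FIRST(cc)
Entry: B -> cc


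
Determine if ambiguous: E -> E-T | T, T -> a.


precedence layered via separate nonterminal T: deterministic
Unambiguous


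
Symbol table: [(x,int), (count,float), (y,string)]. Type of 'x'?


Lookup 'x' → type int


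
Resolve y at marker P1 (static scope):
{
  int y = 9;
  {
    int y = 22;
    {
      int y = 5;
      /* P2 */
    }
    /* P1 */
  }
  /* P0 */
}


y declared in the same block as P1
y = 22


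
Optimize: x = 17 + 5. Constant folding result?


17 + 5 = 22 at compile time
Optimized: x = 22


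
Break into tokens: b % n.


Scan left to right, longest-match per lexeme
Tokens: ID(b), OP(%), ID(n)


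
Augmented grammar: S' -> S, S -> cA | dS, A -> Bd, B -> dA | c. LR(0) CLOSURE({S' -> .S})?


Start: S' -> .S
For each item with dot before a nonterminal B, add B -> .γ for every B-production
Closure: [S' -> .S, S -> .cA, S -> .dS]


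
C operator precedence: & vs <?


'<' is relational (level 7); '&' is bitwise AND (level 5)
Higher level binds tighter
'<' has higher precedence than '&'


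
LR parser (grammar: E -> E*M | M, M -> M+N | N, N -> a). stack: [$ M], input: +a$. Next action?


shift '+' to continue M -> M+N
Action: shift


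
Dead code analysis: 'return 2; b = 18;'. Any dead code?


statement follows a return and is unreachable
Dead: 'b = 18'


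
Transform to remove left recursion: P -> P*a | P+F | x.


Left-recursive alternatives: P*a, P+F; non-recursive: x
Introduce P': P -> xP', P' -> *aP' | +FP' | ε


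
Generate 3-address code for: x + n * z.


Break into single-operator statements:
t1 = n * z
t2 = x + t1


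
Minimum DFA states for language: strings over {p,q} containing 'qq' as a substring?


KMP-style automaton: 2 progress states + 1 absorbing accept = 3
Minimal DFA: 3 states


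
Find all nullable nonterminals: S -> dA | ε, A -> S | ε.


A nonterminal is nullable iff some alternative derives ε (directly, or every symbol in it is nullable)
Nullable: {A, S}


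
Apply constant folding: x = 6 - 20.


6 - 20 = -14 at compile time
Optimized: x = -14


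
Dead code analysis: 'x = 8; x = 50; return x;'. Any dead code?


first assignment to x is overwritten before any read
Dead: 'x = 8'


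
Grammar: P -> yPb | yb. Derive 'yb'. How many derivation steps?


Derivation: P => yb
Steps: 1


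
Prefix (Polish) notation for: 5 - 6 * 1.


'*' binds tighter: tree is (- 5 (* 6 1))
Prefix: - 5 * 6 1


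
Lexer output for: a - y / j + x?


Scan left to right, longest-match per lexeme
Tokens: ID(a), OP(-), ID(y), OP(/), ID(j), OP(+), ID(x)


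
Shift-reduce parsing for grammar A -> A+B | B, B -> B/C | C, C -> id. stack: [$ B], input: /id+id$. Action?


shift '/' to continue B -> B/C
Action: shift


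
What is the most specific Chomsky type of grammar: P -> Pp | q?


Left-linear: every RHS is a terminal or one nonterminal followed by a terminal
Classification: Type 3 (Regular)


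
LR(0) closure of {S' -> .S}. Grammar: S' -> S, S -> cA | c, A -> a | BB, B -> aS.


Start: S' -> .S
For each item with dot before a nonterminal B, add B -> .γ for every B-production
Closure: [S' -> .S, S -> .cA, S -> .c]


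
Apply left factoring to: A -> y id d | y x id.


Common prefix: 'y'
Factored: A -> y A', A' -> id d | x id


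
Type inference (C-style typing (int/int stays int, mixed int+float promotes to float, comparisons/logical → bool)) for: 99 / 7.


Operand types: int / int
Rule: mixed int/float promotes to float; int/int stays int
Result type: int


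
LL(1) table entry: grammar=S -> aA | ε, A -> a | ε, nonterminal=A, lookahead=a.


For [A, a]: 'a' ∈ FIRST(a)
Entry: A -> a


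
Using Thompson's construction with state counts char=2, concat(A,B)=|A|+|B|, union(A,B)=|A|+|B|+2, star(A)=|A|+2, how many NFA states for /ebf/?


Syntax tree has 3 char leaf(s), 0 union(s), 0 star(s)
chars contribute 3×2 = 6; each union adds +2; each star adds +2
Total: 6 + 0 + 0 = 6 states


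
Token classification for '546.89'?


Pattern: digits with a decimal point
Type: FLOAT_LITERAL


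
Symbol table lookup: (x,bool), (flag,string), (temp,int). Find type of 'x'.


Lookup 'x' → type bool


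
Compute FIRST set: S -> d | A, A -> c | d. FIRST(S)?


Per alternative of S: FIRST(d) = {d}; FIRST(A) = {c, d}
FIRST(S) = {c, d}


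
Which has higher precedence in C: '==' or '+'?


'+' is additive (level 9); '==' is equality (level 6)
Higher level binds tighter
'+' has higher precedence than '=='


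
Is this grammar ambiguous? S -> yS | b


right-linear, alternatives start with distinct terminals 'y' vs 'b': unique leftmost derivation
Unambiguous


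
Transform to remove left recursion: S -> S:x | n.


Left-recursive alternatives: S:x; non-recursive: n
Introduce S': S -> nS', S' -> :xS' | ε


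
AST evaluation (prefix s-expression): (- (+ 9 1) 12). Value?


Evaluate inner: (+ 9 1) = 10
Evaluate root: (- 10 12) = -2
Result: -2


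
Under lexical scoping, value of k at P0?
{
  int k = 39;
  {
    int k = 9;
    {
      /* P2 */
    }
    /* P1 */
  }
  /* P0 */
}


k declared in the same block as P0
k = 39


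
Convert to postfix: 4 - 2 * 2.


* has higher precedence, evaluate 2*2 first
Postfix: 4 2 2 * -


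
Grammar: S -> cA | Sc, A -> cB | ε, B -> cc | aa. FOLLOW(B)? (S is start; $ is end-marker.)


$ ∈ FOLLOW(S). For each A -> αBβ: add FIRST(β)\{ε} to FOLLOW(B); if β nullable, add FOLLOW(A).
FOLLOW(B) = {$, c}


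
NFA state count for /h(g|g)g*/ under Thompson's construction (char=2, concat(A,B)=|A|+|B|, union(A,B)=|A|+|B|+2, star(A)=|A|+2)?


Syntax tree has 4 char leaf(s), 1 union(s), 1 star(s)
chars contribute 4×2 = 8; each union adds +2; each star adds +2
Total: 8 + 2 + 2 = 12 states


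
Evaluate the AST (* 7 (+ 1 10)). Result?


Evaluate inner: (+ 1 10) = 11
Evaluate root: (* 7 11) = 77
Result: 77


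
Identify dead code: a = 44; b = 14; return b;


a is assigned but never read
Dead: 'a = 44'


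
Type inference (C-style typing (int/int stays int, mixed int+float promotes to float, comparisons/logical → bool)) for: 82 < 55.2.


Operand types: int < float
Rule: comparison yields bool
Result type: bool


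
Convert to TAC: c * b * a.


Break into single-operator statements:
t1 = c * b
t2 = t1 * a


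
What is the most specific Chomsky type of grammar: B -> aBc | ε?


Single nonterminal LHS, but a^n c^n is not regular
Classification: Type 2 (Context-Free)


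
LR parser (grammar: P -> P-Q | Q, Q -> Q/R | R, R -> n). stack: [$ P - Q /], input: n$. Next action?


no handle; shift 'n'
Action: shift


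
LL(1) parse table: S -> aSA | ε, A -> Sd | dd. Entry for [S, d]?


For [S, d]: ε is nullable and 'd' ∈ FOLLOW(S)
Entry: S -> ε


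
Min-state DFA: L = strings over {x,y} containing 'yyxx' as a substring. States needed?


KMP-style automaton: 4 progress states + 1 absorbing accept = 5
Minimal DFA: 5 states


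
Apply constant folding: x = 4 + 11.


4 + 11 = 15 at compile time
Optimized: x = 15


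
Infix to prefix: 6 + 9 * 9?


'*' binds tighter: tree is (+ 6 (* 9 9))
Prefix: + 6 * 9 9


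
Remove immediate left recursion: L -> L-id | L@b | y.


Left-recursive alternatives: L-id, L@b; non-recursive: y
Introduce L': L -> yL', L' -> -idL' | @bL' | ε


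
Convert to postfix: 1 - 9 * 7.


* has higher precedence, evaluate 9*7 first
Postfix: 1 9 7 * -


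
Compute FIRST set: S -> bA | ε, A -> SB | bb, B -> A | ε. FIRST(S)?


Per alternative of S: FIRST(bA) = {b}; FIRST(ε) = {ε}
FIRST(S) = {b, ε}


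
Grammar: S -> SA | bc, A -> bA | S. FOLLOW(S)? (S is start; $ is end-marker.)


$ ∈ FOLLOW(S). For each A -> αBβ: add FIRST(β)\{ε} to FOLLOW(B); if β nullable, add FOLLOW(A).
FOLLOW(S) = {$, b}


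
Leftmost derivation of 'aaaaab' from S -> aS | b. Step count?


Derivation: S => aS => aaS => aaaS => aaaaS => aaaaaS => aaaaab
Steps: 6


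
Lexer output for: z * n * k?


Scan left to right, longest-match per lexeme
Tokens: ID(z), OP(*), ID(n), OP(*), ID(k)


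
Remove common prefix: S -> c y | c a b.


Common prefix: 'c'
Factored: S -> c S', S' -> y | a b


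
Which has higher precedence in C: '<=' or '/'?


'/' is multiplicative (level 10); '<=' is relational (level 7)
Higher level binds tighter
'/' has higher precedence than '<='


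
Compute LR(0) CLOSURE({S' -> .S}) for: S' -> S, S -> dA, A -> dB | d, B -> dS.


Start: S' -> .S
For each item with dot before a nonterminal B, add B -> .γ for every B-production
Closure: [S' -> .S, S -> .dA]


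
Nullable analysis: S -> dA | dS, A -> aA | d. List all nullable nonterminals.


A nonterminal is nullable iff some alternative derives ε (directly, or every symbol in it is nullable)
Nullable: {}


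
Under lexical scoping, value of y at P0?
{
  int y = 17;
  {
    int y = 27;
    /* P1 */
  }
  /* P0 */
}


y declared in the same block as P0
y = 17


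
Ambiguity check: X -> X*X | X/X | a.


'a*a/a' has two parse trees (no precedence encoded between * and /)
Ambiguous


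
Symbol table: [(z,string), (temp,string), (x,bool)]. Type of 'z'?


Lookup 'z' → type string


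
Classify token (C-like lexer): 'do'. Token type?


Pattern: reserved word
Type: KEYWORD


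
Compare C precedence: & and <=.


'<=' is relational (level 7); '&' is bitwise AND (level 5)
Higher level binds tighter
'<=' has higher precedence than '&'


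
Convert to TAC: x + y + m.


Break into single-operator statements:
t1 = x + y
t2 = t1 + m


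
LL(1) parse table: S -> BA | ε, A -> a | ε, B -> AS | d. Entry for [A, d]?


For [A, d]: ε is nullable and 'd' ∈ FOLLOW(A)
Entry: A -> ε


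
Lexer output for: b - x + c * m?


Scan left to right, longest-match per lexeme
Tokens: ID(b), OP(-), ID(x), OP(+), ID(c), OP(*), ID(m)


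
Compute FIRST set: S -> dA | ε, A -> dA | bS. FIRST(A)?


Per alternative of A: FIRST(dA) = {d}; FIRST(bS) = {b}
FIRST(A) = {b, d}


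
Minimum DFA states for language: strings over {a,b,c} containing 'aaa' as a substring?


KMP-style automaton: 3 progress states + 1 absorbing accept = 4
Minimal DFA: 4 states


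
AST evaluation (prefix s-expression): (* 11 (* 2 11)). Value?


Evaluate inner: (* 2 11) = 22
Evaluate root: (* 11 22) = 242
Result: 242


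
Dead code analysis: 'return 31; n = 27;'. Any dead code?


statement follows a return and is unreachable
Dead: 'n = 27'


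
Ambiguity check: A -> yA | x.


right-linear, alternatives start with distinct terminals 'y' vs 'x': unique leftmost derivation
Unambiguous


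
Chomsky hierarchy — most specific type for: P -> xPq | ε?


Single nonterminal LHS, but x^n q^n is not regular
Classification: Type 2 (Context-Free)


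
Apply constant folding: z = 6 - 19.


6 - 19 = -13 at compile time
Optimized: z = -13


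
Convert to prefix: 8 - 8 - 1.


left-to-right (same/higher precedence on left): tree is (- (- 8 8) 1)
Prefix: - - 8 8 1


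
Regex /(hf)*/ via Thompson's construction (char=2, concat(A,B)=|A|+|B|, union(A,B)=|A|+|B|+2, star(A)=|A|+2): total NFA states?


Syntax tree has 2 char leaf(s), 0 union(s), 1 star(s)
chars contribute 2×2 = 4; each union adds +2; each star adds +2
Total: 4 + 0 + 2 = 6 states


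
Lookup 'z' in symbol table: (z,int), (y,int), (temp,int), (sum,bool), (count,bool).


Lookup 'z' → type int


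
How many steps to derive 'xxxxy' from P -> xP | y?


Derivation: P => xP => xxP => xxxP => xxxxP => xxxxy
Steps: 5


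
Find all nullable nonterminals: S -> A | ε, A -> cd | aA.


A nonterminal is nullable iff some alternative derives ε (directly, or every symbol in it is nullable)
Nullable: {S}


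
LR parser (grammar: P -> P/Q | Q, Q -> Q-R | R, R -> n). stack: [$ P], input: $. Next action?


start symbol P on stack, input exhausted
Action: accept


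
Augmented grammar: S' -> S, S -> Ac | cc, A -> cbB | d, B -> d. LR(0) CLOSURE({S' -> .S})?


Start: S' -> .S
For each item with dot before a nonterminal B, add B -> .γ for every B-production
Closure: [S' -> .S, S -> .Ac, S -> .cc, A -> .cbB, A -> .d]


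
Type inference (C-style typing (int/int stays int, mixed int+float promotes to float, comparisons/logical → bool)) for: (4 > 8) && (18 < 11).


Operand types: bool && bool
Rule: logical operators take bool operands and yield bool
Result type: bool


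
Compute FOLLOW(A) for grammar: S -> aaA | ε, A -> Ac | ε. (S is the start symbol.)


$ ∈ FOLLOW(S). For each A -> αBβ: add FIRST(β)\{ε} to FOLLOW(B); if β nullable, add FOLLOW(A).
FOLLOW(A) = {$, c}


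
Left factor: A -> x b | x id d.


Common prefix: 'x'
Factored: A -> x A', A' -> b | id d


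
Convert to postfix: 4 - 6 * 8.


* has higher precedence, evaluate 6*8 first
Postfix: 4 6 8 * -


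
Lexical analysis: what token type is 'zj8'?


Pattern: letter/underscore followed by alphanumerics, not a keyword
Type: IDENTIFIER


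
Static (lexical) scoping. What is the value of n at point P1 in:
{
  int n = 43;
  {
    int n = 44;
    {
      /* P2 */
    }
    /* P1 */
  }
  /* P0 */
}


n declared in the same block as P1
n = 44


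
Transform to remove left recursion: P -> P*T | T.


Left-recursive alternatives: P*T; non-recursive: T
Introduce P': P -> TP', P' -> *TP' | ε


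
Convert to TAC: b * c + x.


Break into single-operator statements:
t1 = b * c
t2 = t1 + x


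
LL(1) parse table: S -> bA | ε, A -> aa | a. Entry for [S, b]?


For [S, b]: 'b' ∈ FIRST(bA)
Entry: S -> bA


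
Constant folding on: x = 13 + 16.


13 + 16 = 29 at compile time
Optimized: x = 29


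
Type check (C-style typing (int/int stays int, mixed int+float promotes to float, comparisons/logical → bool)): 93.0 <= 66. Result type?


Operand types: float <= int
Rule: comparison yields bool
Result type: bool


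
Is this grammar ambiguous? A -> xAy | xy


balanced x^n…y^n: each string has a unique parse
Unambiguous


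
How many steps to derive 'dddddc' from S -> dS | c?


Derivation: S => dS => ddS => dddS => ddddS => dddddS => dddddc
Steps: 6


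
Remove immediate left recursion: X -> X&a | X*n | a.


Left-recursive alternatives: X&a, X*n; non-recursive: a
Introduce X': X -> aX', X' -> &aX' | *nX' | ε


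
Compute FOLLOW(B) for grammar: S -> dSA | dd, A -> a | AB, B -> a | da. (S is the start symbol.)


$ ∈ FOLLOW(S). For each A -> αBβ: add FIRST(β)\{ε} to FOLLOW(B); if β nullable, add FOLLOW(A).
FOLLOW(B) = {$, a, d}


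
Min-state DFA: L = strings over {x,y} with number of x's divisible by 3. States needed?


Track (count of x) mod 3: states 0..2, accept at 0
Minimal DFA: 3 states


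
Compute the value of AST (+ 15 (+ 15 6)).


Evaluate inner: (+ 15 6) = 21
Evaluate root: (+ 15 21) = 36
Result: 36


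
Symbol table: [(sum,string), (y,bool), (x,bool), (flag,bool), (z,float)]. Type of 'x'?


Lookup 'x' → type bool


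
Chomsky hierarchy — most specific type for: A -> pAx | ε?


Single nonterminal LHS, but p^n x^n is not regular
Classification: Type 2 (Context-Free)


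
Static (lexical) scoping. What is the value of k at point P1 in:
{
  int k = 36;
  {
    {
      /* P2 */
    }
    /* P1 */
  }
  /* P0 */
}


P1's block does not declare k; resolves to the enclosing declaration at depth 0
k = 36


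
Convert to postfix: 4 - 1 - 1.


Left to right (same or higher precedence on left)
Postfix: 4 1 - 1 -


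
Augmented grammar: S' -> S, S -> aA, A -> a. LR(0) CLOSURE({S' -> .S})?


Start: S' -> .S
For each item with dot before a nonterminal B, add B -> .γ for every B-production
Closure: [S' -> .S, S -> .aA]


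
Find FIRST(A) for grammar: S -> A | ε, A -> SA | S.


Per alternative of A: FIRST(SA) = {ε}; FIRST(S) = {ε}
FIRST(A) = {ε}


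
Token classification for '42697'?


Pattern: digits only
Type: INTEGER_LITERAL


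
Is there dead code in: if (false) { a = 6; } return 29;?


condition is constant false, so the whole block is unreachable
Dead: 'if (false) { a = 6; }'


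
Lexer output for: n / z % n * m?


Scan left to right, longest-match per lexeme
Tokens: ID(n), OP(/), ID(z), OP(%), ID(n), OP(*), ID(m)


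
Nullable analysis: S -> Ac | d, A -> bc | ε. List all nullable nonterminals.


A nonterminal is nullable iff some alternative derives ε (directly, or every symbol in it is nullable)
Nullable: {A}


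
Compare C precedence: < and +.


'+' is additive (level 9); '<' is relational (level 7)
Higher level binds tighter
'+' has higher precedence than '<'


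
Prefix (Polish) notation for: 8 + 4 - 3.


left-to-right (same/higher precedence on left): tree is (- (+ 8 4) 3)
Prefix: - + 8 4 3


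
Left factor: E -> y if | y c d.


Common prefix: 'y'
Factored: E -> y E', E' -> if | c d


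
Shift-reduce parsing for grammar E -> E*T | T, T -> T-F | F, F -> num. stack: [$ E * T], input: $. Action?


handle 'E*T' on top; lookahead ∈ FOLLOW(E) = {*, $}
Action: reduce (E -> E*T)


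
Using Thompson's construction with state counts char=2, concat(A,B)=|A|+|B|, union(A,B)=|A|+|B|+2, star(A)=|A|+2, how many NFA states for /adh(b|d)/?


Syntax tree has 5 char leaf(s), 1 union(s), 0 star(s)
chars contribute 5×2 = 10; each union adds +2; each star adds +2
Total: 10 + 2 + 0 = 12 states


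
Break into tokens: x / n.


Scan left to right, longest-match per lexeme
Tokens: ID(x), OP(/), ID(n)


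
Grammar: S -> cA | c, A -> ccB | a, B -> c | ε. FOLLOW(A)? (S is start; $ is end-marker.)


$ ∈ FOLLOW(S). For each A -> αBβ: add FIRST(β)\{ε} to FOLLOW(B); if β nullable, add FOLLOW(A).
FOLLOW(A) = {$}


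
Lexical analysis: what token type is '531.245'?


Pattern: digits with a decimal point
Type: FLOAT_LITERAL


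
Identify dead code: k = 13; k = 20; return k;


first assignment to k is overwritten before any read
Dead: 'k = 13'


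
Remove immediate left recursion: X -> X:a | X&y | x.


Left-recursive alternatives: X:a, X&y; non-recursive: x
Introduce X': X -> xX', X' -> :aX' | &yX' | ε


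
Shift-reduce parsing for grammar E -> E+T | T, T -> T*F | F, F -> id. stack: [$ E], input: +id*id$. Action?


shift '+' to continue E -> E+T
Action: shift


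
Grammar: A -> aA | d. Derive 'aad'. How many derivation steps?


Derivation: A => aA => aaA => aad
Steps: 3


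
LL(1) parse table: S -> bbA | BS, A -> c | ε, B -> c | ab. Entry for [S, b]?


For [S, b]: 'b' ∈ FIRST(bbA)
Entry: S -> bbA


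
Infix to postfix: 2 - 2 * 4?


* has higher precedence, evaluate 2*4 first
Postfix: 2 2 4 * -


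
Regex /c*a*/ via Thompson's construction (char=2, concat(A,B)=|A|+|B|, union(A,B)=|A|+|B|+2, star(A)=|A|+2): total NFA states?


Syntax tree has 2 char leaf(s), 0 union(s), 2 star(s)
chars contribute 2×2 = 4; each union adds +2; each star adds +2
Total: 4 + 0 + 4 = 8 states


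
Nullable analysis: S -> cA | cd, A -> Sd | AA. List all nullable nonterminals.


A nonterminal is nullable iff some alternative derives ε (directly, or every symbol in it is nullable)
Nullable: {}


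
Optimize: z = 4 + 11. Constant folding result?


4 + 11 = 15 at compile time
Optimized: z = 15


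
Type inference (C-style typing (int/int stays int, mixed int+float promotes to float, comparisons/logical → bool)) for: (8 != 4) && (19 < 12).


Operand types: bool && bool
Rule: logical operators take bool operands and yield bool
Result type: bool


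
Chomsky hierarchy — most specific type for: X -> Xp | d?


Left-linear: every RHS is a terminal or one nonterminal followed by a terminal
Classification: Type 3 (Regular)


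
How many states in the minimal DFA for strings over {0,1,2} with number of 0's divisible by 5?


Track (count of 0) mod 5: states 0..4, accept at 0
Minimal DFA: 5 states


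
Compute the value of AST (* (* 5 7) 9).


Evaluate inner: (* 5 7) = 35
Evaluate root: (* 35 9) = 315
Result: 315


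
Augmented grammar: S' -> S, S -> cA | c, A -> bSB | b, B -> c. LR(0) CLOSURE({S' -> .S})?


Start: S' -> .S
For each item with dot before a nonterminal B, add B -> .γ for every B-production
Closure: [S' -> .S, S -> .cA, S -> .c]


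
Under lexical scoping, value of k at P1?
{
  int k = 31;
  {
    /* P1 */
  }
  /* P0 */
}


P1's block does not declare k; resolves to the enclosing declaration at depth 0
k = 31


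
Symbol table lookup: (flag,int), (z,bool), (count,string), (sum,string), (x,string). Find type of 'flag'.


Lookup 'flag' → type int


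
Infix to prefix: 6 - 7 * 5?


'*' binds tighter: tree is (- 6 (* 7 5))
Prefix: - 6 * 7 5


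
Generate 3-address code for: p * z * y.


Break into single-operator statements:
t1 = p * z
t2 = t1 * y


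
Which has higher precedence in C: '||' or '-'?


'-' is additive (level 9); '||' is logical OR (level 1)
Higher level binds tighter
'-' has higher precedence than '||'


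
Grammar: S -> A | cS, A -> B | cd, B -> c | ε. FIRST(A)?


Per alternative of A: FIRST(B) = {c, ε}; FIRST(cd) = {c}
FIRST(A) = {c, ε}


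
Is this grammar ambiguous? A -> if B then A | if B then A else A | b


dangling else: 'if B then if B then b else b' parses two ways
Ambiguous


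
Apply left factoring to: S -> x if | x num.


Common prefix: 'x'
Factored: S -> x S', S' -> if | num


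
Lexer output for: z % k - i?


Scan left to right, longest-match per lexeme
Tokens: ID(z), OP(%), ID(k), OP(-), ID(i)


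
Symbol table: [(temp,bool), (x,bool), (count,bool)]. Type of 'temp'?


Lookup 'temp' → type bool


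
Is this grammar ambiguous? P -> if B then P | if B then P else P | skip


dangling else: 'if B then if B then skip else skip' parses two ways
Ambiguous


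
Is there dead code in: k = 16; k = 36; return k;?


first assignment to k is overwritten before any read
Dead: 'k = 16'


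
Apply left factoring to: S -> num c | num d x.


Common prefix: 'num'
Factored: S -> num S', S' -> c | d x


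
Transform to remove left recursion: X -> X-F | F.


Left-recursive alternatives: X-F; non-recursive: F
Introduce X': X -> FX', X' -> -FX' | ε


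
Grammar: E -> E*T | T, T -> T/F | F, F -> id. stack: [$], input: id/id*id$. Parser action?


no handle on stack; shift 'id'
Action: shift


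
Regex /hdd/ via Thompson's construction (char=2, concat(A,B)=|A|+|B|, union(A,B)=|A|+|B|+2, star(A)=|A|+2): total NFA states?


Syntax tree has 3 char leaf(s), 0 union(s), 0 star(s)
chars contribute 3×2 = 6; each union adds +2; each star adds +2
Total: 6 + 0 + 0 = 6 states


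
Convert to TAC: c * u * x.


Break into single-operator statements:
t1 = c * u
t2 = t1 * x


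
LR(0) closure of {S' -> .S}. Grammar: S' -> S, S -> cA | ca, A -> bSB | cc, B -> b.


Start: S' -> .S
For each item with dot before a nonterminal B, add B -> .γ for every B-production
Closure: [S' -> .S, S -> .cA, S -> .ca]


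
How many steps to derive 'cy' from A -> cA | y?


Derivation: A => cA => cy
Steps: 2


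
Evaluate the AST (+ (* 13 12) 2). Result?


Evaluate inner: (* 13 12) = 156
Evaluate root: (+ 156 2) = 158
Result: 158


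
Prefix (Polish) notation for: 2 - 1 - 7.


left-to-right (same/higher precedence on left): tree is (- (- 2 1) 7)
Prefix: - - 2 1 7


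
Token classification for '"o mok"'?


Pattern: double-quoted sequence
Type: STRING_LITERAL


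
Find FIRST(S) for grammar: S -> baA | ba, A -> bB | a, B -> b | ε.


Per alternative of S: FIRST(baA) = {b}; FIRST(ba) = {b}
FIRST(S) = {b}


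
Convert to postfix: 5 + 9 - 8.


Left to right (same or higher precedence on left)
Postfix: 5 9 + 8 -


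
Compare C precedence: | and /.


'/' is multiplicative (level 10); '|' is bitwise OR (level 3)
Higher level binds tighter
'/' has higher precedence than '|'


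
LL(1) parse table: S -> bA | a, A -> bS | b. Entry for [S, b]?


For [S, b]: 'b' ∈ FIRST(bA)
Entry: S -> bA


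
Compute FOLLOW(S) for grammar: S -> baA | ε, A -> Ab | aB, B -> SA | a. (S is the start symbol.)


$ ∈ FOLLOW(S). For each A -> αBβ: add FIRST(β)\{ε} to FOLLOW(B); if β nullable, add FOLLOW(A).
FOLLOW(S) = {$, a}


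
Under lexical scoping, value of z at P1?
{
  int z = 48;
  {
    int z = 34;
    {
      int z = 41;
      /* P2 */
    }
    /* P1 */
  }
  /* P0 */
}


z declared in the same block as P1
z = 34


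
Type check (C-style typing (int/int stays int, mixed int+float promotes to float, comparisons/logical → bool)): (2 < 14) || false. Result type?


Operand types: bool || bool
Rule: logical operators take bool operands and yield bool
Result type: bool


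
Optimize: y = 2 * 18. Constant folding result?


2 * 18 = 36 at compile time
Optimized: y = 36


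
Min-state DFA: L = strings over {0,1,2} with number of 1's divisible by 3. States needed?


Track (count of 1) mod 3: states 0..2, accept at 0
Minimal DFA: 3 states


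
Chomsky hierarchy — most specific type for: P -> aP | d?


Right-linear: every RHS is a terminal or a terminal followed by one nonterminal
Classification: Type 3 (Regular)


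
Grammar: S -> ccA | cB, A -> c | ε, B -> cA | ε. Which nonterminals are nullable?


A nonterminal is nullable iff some alternative derives ε (directly, or every symbol in it is nullable)
Nullable: {A, B}


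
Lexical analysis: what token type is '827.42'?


Pattern: digits with a decimal point
Type: FLOAT_LITERAL


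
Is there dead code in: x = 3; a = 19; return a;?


x is assigned but never read
Dead: 'x = 3'


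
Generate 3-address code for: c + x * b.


Break into single-operator statements:
t1 = x * b
t2 = c + t1


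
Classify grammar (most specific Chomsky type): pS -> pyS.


LHS has context (more than one symbol) and |LHS| ≤ |RHS|
Classification: Type 1 (Context-Sensitive)


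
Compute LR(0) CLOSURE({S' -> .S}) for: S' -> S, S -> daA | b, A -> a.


Start: S' -> .S
For each item with dot before a nonterminal B, add B -> .γ for every B-production
Closure: [S' -> .S, S -> .daA, S -> .b]


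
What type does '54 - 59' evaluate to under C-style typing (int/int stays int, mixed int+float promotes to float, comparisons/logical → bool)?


Operand types: int - int
Rule: mixed int/float promotes to float; int/int stays int
Result type: int


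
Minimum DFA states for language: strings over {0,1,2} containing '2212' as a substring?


KMP-style automaton: 4 progress states + 1 absorbing accept = 5
Minimal DFA: 5 states


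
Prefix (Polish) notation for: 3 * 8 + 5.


left-to-right (same/higher precedence on left): tree is (+ (* 3 8) 5)
Prefix: + * 3 8 5


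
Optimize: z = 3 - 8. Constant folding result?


3 - 8 = -5 at compile time
Optimized: z = -5


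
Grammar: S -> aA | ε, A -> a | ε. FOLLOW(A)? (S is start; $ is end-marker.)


$ ∈ FOLLOW(S). For each A -> αBβ: add FIRST(β)\{ε} to FOLLOW(B); if β nullable, add FOLLOW(A).
FOLLOW(A) = {$}
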